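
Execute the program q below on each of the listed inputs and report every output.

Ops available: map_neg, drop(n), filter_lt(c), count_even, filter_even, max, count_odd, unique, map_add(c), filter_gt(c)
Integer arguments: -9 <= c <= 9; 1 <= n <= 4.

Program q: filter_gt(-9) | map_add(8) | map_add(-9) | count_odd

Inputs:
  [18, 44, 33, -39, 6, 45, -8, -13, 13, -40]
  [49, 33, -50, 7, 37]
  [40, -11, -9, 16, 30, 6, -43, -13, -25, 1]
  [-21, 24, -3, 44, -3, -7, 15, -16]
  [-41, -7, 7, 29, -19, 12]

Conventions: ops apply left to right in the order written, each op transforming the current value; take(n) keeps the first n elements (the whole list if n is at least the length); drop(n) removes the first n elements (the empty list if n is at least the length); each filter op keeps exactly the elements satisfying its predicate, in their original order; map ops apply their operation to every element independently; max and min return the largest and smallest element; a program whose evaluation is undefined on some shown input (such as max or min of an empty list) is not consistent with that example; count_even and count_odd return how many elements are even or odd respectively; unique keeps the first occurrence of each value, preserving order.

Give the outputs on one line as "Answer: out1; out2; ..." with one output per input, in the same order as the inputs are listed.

4; 0; 4; 2; 1

Execution, op by op:
  [18, 44, 33, -39, 6, 45, -8, -13, 13, -40] -> [18, 44, 33, 6, 45, -8, 13] -> [26, 52, 41, 14, 53, 0, 21] -> [17, 43, 32, 5, 44, -9, 12] -> 4
  [49, 33, -50, 7, 37] -> [49, 33, 7, 37] -> [57, 41, 15, 45] -> [48, 32, 6, 36] -> 0
  [40, -11, -9, 16, 30, 6, -43, -13, -25, 1] -> [40, 16, 30, 6, 1] -> [48, 24, 38, 14, 9] -> [39, 15, 29, 5, 0] -> 4
  [-21, 24, -3, 44, -3, -7, 15, -16] -> [24, -3, 44, -3, -7, 15] -> [32, 5, 52, 5, 1, 23] -> [23, -4, 43, -4, -8, 14] -> 2
  [-41, -7, 7, 29, -19, 12] -> [-7, 7, 29, 12] -> [1, 15, 37, 20] -> [-8, 6, 28, 11] -> 1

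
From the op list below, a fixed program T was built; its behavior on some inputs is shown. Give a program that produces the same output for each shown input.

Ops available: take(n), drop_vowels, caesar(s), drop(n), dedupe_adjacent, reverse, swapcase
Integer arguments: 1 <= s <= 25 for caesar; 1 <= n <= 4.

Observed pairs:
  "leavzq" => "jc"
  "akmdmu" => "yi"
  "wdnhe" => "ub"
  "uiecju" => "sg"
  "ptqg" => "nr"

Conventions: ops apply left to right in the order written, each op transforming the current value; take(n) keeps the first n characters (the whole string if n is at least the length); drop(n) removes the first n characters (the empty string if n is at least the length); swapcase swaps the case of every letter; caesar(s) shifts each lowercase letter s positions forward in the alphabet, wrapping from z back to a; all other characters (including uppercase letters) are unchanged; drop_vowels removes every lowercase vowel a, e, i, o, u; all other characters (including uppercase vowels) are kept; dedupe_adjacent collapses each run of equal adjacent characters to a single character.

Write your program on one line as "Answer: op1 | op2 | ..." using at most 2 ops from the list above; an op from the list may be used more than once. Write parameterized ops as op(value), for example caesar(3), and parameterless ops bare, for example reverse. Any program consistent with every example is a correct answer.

take(2) | caesar(24)

Check, running the answer program on each example:
  "leavzq" -> "le" -> "jc"
  "akmdmu" -> "ak" -> "yi"
  "wdnhe" -> "wd" -> "ub"
  "uiecju" -> "ui" -> "sg"
  "ptqg" -> "pt" -> "nr"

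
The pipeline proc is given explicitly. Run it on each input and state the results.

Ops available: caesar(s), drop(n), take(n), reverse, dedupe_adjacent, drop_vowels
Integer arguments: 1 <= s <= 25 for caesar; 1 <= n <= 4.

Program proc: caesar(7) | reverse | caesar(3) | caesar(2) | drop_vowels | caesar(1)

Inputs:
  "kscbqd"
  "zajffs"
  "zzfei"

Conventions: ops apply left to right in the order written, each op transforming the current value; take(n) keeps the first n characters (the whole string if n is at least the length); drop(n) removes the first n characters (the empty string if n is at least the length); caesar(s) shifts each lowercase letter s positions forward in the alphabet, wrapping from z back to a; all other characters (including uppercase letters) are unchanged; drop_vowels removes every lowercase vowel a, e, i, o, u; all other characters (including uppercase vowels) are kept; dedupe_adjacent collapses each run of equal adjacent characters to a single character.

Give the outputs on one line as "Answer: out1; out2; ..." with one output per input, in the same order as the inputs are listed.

Execution, op by op:
  "kscbqd" -> "rzjixk" -> "kxijzr" -> "nalmcu" -> "pcnoew" -> "pcnw" -> "qdox"
  "zajffs" -> "ghqmmz" -> "zmmqhg" -> "cpptkj" -> "errvml" -> "rrvml" -> "sswnm"
  "zzfei" -> "ggmlp" -> "plmgg" -> "sopjj" -> "uqrll" -> "qrll" -> "rsmm"

"qdox"; "sswnm"; "rsmm"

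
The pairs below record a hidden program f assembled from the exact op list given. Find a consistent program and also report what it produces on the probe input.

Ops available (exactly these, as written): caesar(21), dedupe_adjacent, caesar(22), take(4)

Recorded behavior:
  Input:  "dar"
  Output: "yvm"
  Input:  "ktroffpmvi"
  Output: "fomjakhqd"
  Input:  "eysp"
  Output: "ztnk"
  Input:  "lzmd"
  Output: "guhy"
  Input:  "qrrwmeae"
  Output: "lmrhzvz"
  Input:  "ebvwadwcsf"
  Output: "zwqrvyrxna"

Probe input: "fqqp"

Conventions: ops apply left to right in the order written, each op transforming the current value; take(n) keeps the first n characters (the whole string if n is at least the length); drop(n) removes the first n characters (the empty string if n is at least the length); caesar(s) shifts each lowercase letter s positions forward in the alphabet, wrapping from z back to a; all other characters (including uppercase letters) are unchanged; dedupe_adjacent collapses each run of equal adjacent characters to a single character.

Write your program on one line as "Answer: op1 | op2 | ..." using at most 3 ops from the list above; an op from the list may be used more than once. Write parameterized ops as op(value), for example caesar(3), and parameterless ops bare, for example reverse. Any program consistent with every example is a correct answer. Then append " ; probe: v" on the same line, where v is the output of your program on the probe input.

caesar(21) | dedupe_adjacent ; probe: "alk"

Check, running the answer program on each example:
  "dar" -> "yvm" -> "yvm"
  "ktroffpmvi" -> "fomjaakhqd" -> "fomjakhqd"
  "eysp" -> "ztnk" -> "ztnk"
  "lzmd" -> "guhy" -> "guhy"
  "qrrwmeae" -> "lmmrhzvz" -> "lmrhzvz"
  "ebvwadwcsf" -> "zwqrvyrxna" -> "zwqrvyrxna"
  probe: "fqqp" -> "allk" -> "alk"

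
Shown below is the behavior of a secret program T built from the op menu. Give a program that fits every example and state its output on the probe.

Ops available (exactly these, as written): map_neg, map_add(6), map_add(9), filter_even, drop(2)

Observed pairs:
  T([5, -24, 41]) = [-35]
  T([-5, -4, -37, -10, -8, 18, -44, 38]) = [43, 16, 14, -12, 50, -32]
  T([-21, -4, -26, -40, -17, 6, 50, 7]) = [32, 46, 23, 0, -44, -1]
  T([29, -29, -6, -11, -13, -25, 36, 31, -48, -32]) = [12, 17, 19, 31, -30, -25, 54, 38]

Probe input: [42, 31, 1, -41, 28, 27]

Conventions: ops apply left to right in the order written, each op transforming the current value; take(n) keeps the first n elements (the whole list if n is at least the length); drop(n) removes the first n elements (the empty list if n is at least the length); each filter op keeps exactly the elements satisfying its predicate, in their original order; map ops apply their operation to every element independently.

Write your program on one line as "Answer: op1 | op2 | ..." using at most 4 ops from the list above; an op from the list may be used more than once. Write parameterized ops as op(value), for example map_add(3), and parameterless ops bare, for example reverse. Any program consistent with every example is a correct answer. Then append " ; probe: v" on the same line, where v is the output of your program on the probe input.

map_neg | map_add(6) | drop(2) ; probe: [5, 47, -22, -21]

Check, running the answer program on each example:
  [5, -24, 41] -> [-5, 24, -41] -> [1, 30, -35] -> [-35]
  [-5, -4, -37, -10, -8, 18, -44, 38] -> [5, 4, 37, 10, 8, -18, 44, -38] -> [11, 10, 43, 16, 14, -12, 50, -32] -> [43, 16, 14, -12, 50, -32]
  [-21, -4, -26, -40, -17, 6, 50, 7] -> [21, 4, 26, 40, 17, -6, -50, -7] -> [27, 10, 32, 46, 23, 0, -44, -1] -> [32, 46, 23, 0, -44, -1]
  [29, -29, -6, -11, -13, -25, 36, 31, -48, -32] -> [-29, 29, 6, 11, 13, 25, -36, -31, 48, 32] -> [-23, 35, 12, 17, 19, 31, -30, -25, 54, 38] -> [12, 17, 19, 31, -30, -25, 54, 38]
  probe: [42, 31, 1, -41, 28, 27] -> [-42, -31, -1, 41, -28, -27] -> [-36, -25, 5, 47, -22, -21] -> [5, 47, -22, -21]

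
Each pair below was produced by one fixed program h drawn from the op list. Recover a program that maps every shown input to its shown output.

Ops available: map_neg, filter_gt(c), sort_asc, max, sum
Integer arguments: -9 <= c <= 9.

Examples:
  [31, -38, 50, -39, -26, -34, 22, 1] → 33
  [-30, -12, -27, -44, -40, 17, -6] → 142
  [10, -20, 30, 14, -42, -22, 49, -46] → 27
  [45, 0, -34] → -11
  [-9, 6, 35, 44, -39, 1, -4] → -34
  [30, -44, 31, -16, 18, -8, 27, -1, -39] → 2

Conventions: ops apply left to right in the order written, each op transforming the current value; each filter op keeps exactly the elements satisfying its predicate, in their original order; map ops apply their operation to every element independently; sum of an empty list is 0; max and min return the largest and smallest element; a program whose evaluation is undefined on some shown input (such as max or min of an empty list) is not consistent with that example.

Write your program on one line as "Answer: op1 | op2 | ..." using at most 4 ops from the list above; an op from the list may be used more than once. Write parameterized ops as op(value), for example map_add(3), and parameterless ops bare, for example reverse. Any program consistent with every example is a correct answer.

map_neg | sort_asc | sum

Check, running the answer program on each example:
  [31, -38, 50, -39, -26, -34, 22, 1] -> [-31, 38, -50, 39, 26, 34, -22, -1] -> [-50, -31, -22, -1, 26, 34, 38, 39] -> 33
  [-30, -12, -27, -44, -40, 17, -6] -> [30, 12, 27, 44, 40, -17, 6] -> [-17, 6, 12, 27, 30, 40, 44] -> 142
  [10, -20, 30, 14, -42, -22, 49, -46] -> [-10, 20, -30, -14, 42, 22, -49, 46] -> [-49, -30, -14, -10, 20, 22, 42, 46] -> 27
  [45, 0, -34] -> [-45, 0, 34] -> [-45, 0, 34] -> -11
  [-9, 6, 35, 44, -39, 1, -4] -> [9, -6, -35, -44, 39, -1, 4] -> [-44, -35, -6, -1, 4, 9, 39] -> -34
  [30, -44, 31, -16, 18, -8, 27, -1, -39] -> [-30, 44, -31, 16, -18, 8, -27, 1, 39] -> [-31, -30, -27, -18, 1, 8, 16, 39, 44] -> 2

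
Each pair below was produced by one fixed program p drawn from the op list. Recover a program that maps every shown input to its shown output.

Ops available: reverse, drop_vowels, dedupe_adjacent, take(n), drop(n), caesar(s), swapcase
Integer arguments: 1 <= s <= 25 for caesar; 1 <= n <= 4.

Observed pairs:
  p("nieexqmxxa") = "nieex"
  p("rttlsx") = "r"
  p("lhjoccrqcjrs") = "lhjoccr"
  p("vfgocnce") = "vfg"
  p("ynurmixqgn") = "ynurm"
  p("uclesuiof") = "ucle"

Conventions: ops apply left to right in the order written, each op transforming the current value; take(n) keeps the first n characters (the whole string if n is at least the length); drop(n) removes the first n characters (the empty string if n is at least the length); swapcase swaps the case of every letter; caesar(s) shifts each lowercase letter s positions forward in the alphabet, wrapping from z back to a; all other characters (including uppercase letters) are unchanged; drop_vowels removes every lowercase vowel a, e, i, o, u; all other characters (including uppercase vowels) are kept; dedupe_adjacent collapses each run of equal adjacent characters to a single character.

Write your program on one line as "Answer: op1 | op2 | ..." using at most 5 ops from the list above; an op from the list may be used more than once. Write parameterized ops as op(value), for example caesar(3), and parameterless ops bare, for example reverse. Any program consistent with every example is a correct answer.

reverse | drop(2) | drop(3) | reverse

Check, running the answer program on each example:
  "nieexqmxxa" -> "axxmqxeein" -> "xmqxeein" -> "xeein" -> "nieex"
  "rttlsx" -> "xslttr" -> "lttr" -> "r" -> "r"
  "lhjoccrqcjrs" -> "srjcqrccojhl" -> "jcqrccojhl" -> "rccojhl" -> "lhjoccr"
  "vfgocnce" -> "ecncogfv" -> "ncogfv" -> "gfv" -> "vfg"
  "ynurmixqgn" -> "ngqximruny" -> "qximruny" -> "mruny" -> "ynurm"
  "uclesuiof" -> "foiuselcu" -> "iuselcu" -> "elcu" -> "ucle"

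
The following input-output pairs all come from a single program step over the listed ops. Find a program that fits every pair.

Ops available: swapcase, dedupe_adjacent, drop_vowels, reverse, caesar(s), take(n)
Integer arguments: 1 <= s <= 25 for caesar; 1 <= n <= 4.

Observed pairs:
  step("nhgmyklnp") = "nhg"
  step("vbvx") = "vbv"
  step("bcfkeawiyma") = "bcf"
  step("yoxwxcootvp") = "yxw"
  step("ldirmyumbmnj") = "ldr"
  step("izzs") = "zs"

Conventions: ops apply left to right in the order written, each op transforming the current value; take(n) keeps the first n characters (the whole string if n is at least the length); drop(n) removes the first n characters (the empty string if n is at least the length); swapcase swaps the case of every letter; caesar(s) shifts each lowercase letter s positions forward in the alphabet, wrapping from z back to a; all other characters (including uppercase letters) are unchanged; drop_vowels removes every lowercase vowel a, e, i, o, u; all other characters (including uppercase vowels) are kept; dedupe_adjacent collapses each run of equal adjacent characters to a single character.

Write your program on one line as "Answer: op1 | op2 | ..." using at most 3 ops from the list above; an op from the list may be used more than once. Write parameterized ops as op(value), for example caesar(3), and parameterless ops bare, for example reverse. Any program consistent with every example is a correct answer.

dedupe_adjacent | drop_vowels | take(3)

Check, running the answer program on each example:
  "nhgmyklnp" -> "nhgmyklnp" -> "nhgmyklnp" -> "nhg"
  "vbvx" -> "vbvx" -> "vbvx" -> "vbv"
  "bcfkeawiyma" -> "bcfkeawiyma" -> "bcfkwym" -> "bcf"
  "yoxwxcootvp" -> "yoxwxcotvp" -> "yxwxctvp" -> "yxw"
  "ldirmyumbmnj" -> "ldirmyumbmnj" -> "ldrmymbmnj" -> "ldr"
  "izzs" -> "izs" -> "zs" -> "zs"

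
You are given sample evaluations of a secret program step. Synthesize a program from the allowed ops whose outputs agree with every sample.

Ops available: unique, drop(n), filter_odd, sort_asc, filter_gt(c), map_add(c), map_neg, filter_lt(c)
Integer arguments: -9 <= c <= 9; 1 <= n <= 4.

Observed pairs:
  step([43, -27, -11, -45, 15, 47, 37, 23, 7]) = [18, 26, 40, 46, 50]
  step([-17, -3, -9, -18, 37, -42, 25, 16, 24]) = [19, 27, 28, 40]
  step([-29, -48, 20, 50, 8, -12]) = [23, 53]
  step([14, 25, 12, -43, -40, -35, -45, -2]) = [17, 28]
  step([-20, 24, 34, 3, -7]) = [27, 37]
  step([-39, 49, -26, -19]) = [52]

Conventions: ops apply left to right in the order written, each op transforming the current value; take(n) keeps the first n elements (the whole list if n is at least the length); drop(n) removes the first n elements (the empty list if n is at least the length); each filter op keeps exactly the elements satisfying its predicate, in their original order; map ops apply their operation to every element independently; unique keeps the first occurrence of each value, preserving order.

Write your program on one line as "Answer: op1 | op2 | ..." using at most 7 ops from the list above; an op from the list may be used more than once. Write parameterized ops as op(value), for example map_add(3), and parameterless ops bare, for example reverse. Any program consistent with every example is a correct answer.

map_add(-4) | map_add(-4) | sort_asc | map_add(5) | filter_gt(9) | map_add(6)

Check, running the answer program on each example:
  [43, -27, -11, -45, 15, 47, 37, 23, 7] -> [39, -31, -15, -49, 11, 43, 33, 19, 3] -> [35, -35, -19, -53, 7, 39, 29, 15, -1] -> [-53, -35, -19, -1, 7, 15, 29, 35, 39] -> [-48, -30, -14, 4, 12, 20, 34, 40, 44] -> [12, 20, 34, 40, 44] -> [18, 26, 40, 46, 50]
  [-17, -3, -9, -18, 37, -42, 25, 16, 24] -> [-21, -7, -13, -22, 33, -46, 21, 12, 20] -> [-25, -11, -17, -26, 29, -50, 17, 8, 16] -> [-50, -26, -25, -17, -11, 8, 16, 17, 29] -> [-45, -21, -20, -12, -6, 13, 21, 22, 34] -> [13, 21, 22, 34] -> [19, 27, 28, 40]
  [-29, -48, 20, 50, 8, -12] -> [-33, -52, 16, 46, 4, -16] -> [-37, -56, 12, 42, 0, -20] -> [-56, -37, -20, 0, 12, 42] -> [-51, -32, -15, 5, 17, 47] -> [17, 47] -> [23, 53]
  [14, 25, 12, -43, -40, -35, -45, -2] -> [10, 21, 8, -47, -44, -39, -49, -6] -> [6, 17, 4, -51, -48, -43, -53, -10] -> [-53, -51, -48, -43, -10, 4, 6, 17] -> [-48, -46, -43, -38, -5, 9, 11, 22] -> [11, 22] -> [17, 28]
  [-20, 24, 34, 3, -7] -> [-24, 20, 30, -1, -11] -> [-28, 16, 26, -5, -15] -> [-28, -15, -5, 16, 26] -> [-23, -10, 0, 21, 31] -> [21, 31] -> [27, 37]
  [-39, 49, -26, -19] -> [-43, 45, -30, -23] -> [-47, 41, -34, -27] -> [-47, -34, -27, 41] -> [-42, -29, -22, 46] -> [46] -> [52]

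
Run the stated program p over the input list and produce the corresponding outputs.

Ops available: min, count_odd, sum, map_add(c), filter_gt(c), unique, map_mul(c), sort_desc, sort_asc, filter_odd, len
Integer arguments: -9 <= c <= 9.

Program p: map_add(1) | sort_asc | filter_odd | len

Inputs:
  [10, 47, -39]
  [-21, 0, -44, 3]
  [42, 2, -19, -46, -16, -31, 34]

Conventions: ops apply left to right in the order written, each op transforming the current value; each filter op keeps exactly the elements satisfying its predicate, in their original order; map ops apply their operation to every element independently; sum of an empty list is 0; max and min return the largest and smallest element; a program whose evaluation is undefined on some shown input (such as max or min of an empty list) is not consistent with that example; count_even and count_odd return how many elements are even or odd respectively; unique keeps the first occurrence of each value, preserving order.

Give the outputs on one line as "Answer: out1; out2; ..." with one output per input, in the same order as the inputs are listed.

Execution, op by op:
  [10, 47, -39] -> [11, 48, -38] -> [-38, 11, 48] -> [11] -> 1
  [-21, 0, -44, 3] -> [-20, 1, -43, 4] -> [-43, -20, 1, 4] -> [-43, 1] -> 2
  [42, 2, -19, -46, -16, -31, 34] -> [43, 3, -18, -45, -15, -30, 35] -> [-45, -30, -18, -15, 3, 35, 43] -> [-45, -15, 3, 35, 43] -> 5

1; 2; 5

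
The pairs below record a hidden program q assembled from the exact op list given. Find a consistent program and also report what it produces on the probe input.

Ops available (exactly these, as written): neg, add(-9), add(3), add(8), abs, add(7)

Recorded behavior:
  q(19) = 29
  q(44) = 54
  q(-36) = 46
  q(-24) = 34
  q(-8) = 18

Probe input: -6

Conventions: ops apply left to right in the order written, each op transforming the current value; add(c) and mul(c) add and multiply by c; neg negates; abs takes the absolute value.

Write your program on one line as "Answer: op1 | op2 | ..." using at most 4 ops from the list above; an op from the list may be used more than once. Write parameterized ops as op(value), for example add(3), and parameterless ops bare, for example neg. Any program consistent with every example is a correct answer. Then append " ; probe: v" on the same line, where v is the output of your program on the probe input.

abs | add(7) | add(3) ; probe: 16

Check, running the answer program on each example:
  19 -> 19 -> 26 -> 29
  44 -> 44 -> 51 -> 54
  -36 -> 36 -> 43 -> 46
  -24 -> 24 -> 31 -> 34
  -8 -> 8 -> 15 -> 18
  probe: -6 -> 6 -> 13 -> 16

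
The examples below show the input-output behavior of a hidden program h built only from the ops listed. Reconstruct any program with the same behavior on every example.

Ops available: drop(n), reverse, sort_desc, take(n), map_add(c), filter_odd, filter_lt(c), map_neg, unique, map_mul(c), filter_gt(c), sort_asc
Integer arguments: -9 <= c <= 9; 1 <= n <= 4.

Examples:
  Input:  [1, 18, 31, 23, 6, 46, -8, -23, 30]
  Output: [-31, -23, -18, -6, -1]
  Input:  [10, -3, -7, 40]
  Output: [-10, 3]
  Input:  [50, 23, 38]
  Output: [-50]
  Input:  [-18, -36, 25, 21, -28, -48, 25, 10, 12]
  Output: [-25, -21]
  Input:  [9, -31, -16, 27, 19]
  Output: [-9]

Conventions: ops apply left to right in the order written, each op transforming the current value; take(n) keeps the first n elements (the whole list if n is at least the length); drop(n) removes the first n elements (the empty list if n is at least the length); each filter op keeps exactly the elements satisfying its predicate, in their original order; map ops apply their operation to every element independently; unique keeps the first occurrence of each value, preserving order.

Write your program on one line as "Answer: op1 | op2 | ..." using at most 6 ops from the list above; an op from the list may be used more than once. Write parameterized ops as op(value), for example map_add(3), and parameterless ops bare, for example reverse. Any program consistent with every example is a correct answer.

reverse | filter_gt(-8) | drop(2) | map_mul(-1) | unique | sort_asc

Check, running the answer program on each example:
  [1, 18, 31, 23, 6, 46, -8, -23, 30] -> [30, -23, -8, 46, 6, 23, 31, 18, 1] -> [30, 46, 6, 23, 31, 18, 1] -> [6, 23, 31, 18, 1] -> [-6, -23, -31, -18, -1] -> [-6, -23, -31, -18, -1] -> [-31, -23, -18, -6, -1]
  [10, -3, -7, 40] -> [40, -7, -3, 10] -> [40, -7, -3, 10] -> [-3, 10] -> [3, -10] -> [3, -10] -> [-10, 3]
  [50, 23, 38] -> [38, 23, 50] -> [38, 23, 50] -> [50] -> [-50] -> [-50] -> [-50]
  [-18, -36, 25, 21, -28, -48, 25, 10, 12] -> [12, 10, 25, -48, -28, 21, 25, -36, -18] -> [12, 10, 25, 21, 25] -> [25, 21, 25] -> [-25, -21, -25] -> [-25, -21] -> [-25, -21]
  [9, -31, -16, 27, 19] -> [19, 27, -16, -31, 9] -> [19, 27, 9] -> [9] -> [-9] -> [-9] -> [-9]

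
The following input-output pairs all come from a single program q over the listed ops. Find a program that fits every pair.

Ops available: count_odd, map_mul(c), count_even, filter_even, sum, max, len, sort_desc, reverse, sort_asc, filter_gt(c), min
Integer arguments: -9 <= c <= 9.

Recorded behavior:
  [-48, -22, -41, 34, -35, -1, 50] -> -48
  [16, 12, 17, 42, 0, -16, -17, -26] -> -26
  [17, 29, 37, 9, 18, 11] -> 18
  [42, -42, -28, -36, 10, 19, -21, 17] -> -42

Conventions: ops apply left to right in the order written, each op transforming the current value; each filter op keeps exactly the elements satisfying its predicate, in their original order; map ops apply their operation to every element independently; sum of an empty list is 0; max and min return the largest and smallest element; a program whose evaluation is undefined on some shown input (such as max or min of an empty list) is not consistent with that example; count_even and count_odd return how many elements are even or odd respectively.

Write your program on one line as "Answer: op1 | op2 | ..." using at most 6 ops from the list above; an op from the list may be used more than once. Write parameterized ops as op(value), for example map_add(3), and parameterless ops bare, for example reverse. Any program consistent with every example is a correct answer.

reverse | sort_asc | filter_even | sort_desc | min

Check, running the answer program on each example:
  [-48, -22, -41, 34, -35, -1, 50] -> [50, -1, -35, 34, -41, -22, -48] -> [-48, -41, -35, -22, -1, 34, 50] -> [-48, -22, 34, 50] -> [50, 34, -22, -48] -> -48
  [16, 12, 17, 42, 0, -16, -17, -26] -> [-26, -17, -16, 0, 42, 17, 12, 16] -> [-26, -17, -16, 0, 12, 16, 17, 42] -> [-26, -16, 0, 12, 16, 42] -> [42, 16, 12, 0, -16, -26] -> -26
  [17, 29, 37, 9, 18, 11] -> [11, 18, 9, 37, 29, 17] -> [9, 11, 17, 18, 29, 37] -> [18] -> [18] -> 18
  [42, -42, -28, -36, 10, 19, -21, 17] -> [17, -21, 19, 10, -36, -28, -42, 42] -> [-42, -36, -28, -21, 10, 17, 19, 42] -> [-42, -36, -28, 10, 42] -> [42, 10, -28, -36, -42] -> -42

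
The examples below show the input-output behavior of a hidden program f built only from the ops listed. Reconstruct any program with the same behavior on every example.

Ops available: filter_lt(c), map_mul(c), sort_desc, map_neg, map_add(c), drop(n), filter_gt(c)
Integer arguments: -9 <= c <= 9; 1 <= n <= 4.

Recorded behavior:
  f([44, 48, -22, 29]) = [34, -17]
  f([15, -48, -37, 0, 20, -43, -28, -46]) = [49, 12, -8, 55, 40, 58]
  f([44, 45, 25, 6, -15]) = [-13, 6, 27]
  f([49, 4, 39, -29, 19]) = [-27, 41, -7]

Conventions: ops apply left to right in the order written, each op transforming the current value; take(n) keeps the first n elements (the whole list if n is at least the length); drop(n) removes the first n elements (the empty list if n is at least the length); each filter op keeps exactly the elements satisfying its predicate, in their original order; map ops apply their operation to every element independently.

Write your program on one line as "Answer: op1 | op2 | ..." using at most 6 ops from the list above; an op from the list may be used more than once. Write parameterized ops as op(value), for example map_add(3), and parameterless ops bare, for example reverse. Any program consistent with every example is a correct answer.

map_neg | drop(1) | map_add(9) | drop(1) | map_add(3)

Check, running the answer program on each example:
  [44, 48, -22, 29] -> [-44, -48, 22, -29] -> [-48, 22, -29] -> [-39, 31, -20] -> [31, -20] -> [34, -17]
  [15, -48, -37, 0, 20, -43, -28, -46] -> [-15, 48, 37, 0, -20, 43, 28, 46] -> [48, 37, 0, -20, 43, 28, 46] -> [57, 46, 9, -11, 52, 37, 55] -> [46, 9, -11, 52, 37, 55] -> [49, 12, -8, 55, 40, 58]
  [44, 45, 25, 6, -15] -> [-44, -45, -25, -6, 15] -> [-45, -25, -6, 15] -> [-36, -16, 3, 24] -> [-16, 3, 24] -> [-13, 6, 27]
  [49, 4, 39, -29, 19] -> [-49, -4, -39, 29, -19] -> [-4, -39, 29, -19] -> [5, -30, 38, -10] -> [-30, 38, -10] -> [-27, 41, -7]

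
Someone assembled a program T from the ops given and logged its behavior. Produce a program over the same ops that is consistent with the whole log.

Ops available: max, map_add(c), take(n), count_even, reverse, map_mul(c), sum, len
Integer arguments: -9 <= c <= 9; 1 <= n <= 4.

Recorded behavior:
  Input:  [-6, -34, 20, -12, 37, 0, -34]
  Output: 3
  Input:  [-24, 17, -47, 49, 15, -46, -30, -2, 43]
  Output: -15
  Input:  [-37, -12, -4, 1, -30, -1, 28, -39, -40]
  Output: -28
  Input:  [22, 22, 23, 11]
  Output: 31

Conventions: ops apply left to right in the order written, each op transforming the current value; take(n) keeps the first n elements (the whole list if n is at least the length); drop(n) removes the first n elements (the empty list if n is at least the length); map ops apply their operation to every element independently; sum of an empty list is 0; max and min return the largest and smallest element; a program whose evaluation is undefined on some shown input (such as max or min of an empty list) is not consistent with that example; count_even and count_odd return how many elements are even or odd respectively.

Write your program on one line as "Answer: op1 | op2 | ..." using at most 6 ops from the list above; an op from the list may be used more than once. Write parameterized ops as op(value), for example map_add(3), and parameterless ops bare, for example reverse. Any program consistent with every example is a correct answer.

reverse | map_add(9) | reverse | take(1) | max

Check, running the answer program on each example:
  [-6, -34, 20, -12, 37, 0, -34] -> [-34, 0, 37, -12, 20, -34, -6] -> [-25, 9, 46, -3, 29, -25, 3] -> [3, -25, 29, -3, 46, 9, -25] -> [3] -> 3
  [-24, 17, -47, 49, 15, -46, -30, -2, 43] -> [43, -2, -30, -46, 15, 49, -47, 17, -24] -> [52, 7, -21, -37, 24, 58, -38, 26, -15] -> [-15, 26, -38, 58, 24, -37, -21, 7, 52] -> [-15] -> -15
  [-37, -12, -4, 1, -30, -1, 28, -39, -40] -> [-40, -39, 28, -1, -30, 1, -4, -12, -37] -> [-31, -30, 37, 8, -21, 10, 5, -3, -28] -> [-28, -3, 5, 10, -21, 8, 37, -30, -31] -> [-28] -> -28
  [22, 22, 23, 11] -> [11, 23, 22, 22] -> [20, 32, 31, 31] -> [31, 31, 32, 20] -> [31] -> 31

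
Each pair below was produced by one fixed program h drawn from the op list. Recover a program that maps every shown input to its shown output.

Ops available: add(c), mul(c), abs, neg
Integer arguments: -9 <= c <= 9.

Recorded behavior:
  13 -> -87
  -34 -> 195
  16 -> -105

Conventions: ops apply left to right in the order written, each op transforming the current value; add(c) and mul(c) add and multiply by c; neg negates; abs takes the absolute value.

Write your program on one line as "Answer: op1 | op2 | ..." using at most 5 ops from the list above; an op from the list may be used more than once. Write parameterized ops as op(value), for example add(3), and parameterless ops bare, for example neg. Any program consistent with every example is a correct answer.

add(2) | neg | mul(-6) | neg | add(3)

Check, running the answer program on each example:
  13 -> 15 -> -15 -> 90 -> -90 -> -87
  -34 -> -32 -> 32 -> -192 -> 192 -> 195
  16 -> 18 -> -18 -> 108 -> -108 -> -105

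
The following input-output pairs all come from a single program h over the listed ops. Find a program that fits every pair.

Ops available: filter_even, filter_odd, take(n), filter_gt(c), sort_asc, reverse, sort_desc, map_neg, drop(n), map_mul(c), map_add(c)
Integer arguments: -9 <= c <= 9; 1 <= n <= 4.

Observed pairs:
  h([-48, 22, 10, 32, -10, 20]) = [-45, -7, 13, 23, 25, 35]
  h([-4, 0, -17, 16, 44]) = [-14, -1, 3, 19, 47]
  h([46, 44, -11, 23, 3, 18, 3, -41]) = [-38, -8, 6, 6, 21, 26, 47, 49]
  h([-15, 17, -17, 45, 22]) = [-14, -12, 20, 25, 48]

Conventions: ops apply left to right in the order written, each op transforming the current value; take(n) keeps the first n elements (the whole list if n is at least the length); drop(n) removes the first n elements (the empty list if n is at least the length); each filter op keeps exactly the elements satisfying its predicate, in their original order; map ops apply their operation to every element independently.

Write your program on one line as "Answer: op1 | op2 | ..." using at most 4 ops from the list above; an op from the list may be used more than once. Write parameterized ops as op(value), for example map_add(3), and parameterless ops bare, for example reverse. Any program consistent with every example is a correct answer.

map_add(8) | reverse | map_add(-5) | sort_asc

Check, running the answer program on each example:
  [-48, 22, 10, 32, -10, 20] -> [-40, 30, 18, 40, -2, 28] -> [28, -2, 40, 18, 30, -40] -> [23, -7, 35, 13, 25, -45] -> [-45, -7, 13, 23, 25, 35]
  [-4, 0, -17, 16, 44] -> [4, 8, -9, 24, 52] -> [52, 24, -9, 8, 4] -> [47, 19, -14, 3, -1] -> [-14, -1, 3, 19, 47]
  [46, 44, -11, 23, 3, 18, 3, -41] -> [54, 52, -3, 31, 11, 26, 11, -33] -> [-33, 11, 26, 11, 31, -3, 52, 54] -> [-38, 6, 21, 6, 26, -8, 47, 49] -> [-38, -8, 6, 6, 21, 26, 47, 49]
  [-15, 17, -17, 45, 22] -> [-7, 25, -9, 53, 30] -> [30, 53, -9, 25, -7] -> [25, 48, -14, 20, -12] -> [-14, -12, 20, 25, 48]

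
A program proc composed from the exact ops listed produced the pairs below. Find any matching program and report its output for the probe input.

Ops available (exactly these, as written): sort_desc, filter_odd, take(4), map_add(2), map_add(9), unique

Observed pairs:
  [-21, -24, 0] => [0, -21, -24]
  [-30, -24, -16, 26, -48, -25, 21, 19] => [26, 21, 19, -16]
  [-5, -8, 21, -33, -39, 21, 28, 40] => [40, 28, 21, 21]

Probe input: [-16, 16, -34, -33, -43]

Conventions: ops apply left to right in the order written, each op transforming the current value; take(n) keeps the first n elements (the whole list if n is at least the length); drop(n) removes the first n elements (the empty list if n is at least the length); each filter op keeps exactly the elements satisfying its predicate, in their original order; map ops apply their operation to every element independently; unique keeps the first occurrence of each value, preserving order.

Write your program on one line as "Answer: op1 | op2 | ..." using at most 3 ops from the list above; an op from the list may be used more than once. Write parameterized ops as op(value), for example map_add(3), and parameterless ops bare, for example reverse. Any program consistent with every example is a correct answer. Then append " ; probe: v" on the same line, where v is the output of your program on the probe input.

sort_desc | take(4) ; probe: [16, -16, -33, -34]

Check, running the answer program on each example:
  [-21, -24, 0] -> [0, -21, -24] -> [0, -21, -24]
  [-30, -24, -16, 26, -48, -25, 21, 19] -> [26, 21, 19, -16, -24, -25, -30, -48] -> [26, 21, 19, -16]
  [-5, -8, 21, -33, -39, 21, 28, 40] -> [40, 28, 21, 21, -5, -8, -33, -39] -> [40, 28, 21, 21]
  probe: [-16, 16, -34, -33, -43] -> [16, -16, -33, -34, -43] -> [16, -16, -33, -34]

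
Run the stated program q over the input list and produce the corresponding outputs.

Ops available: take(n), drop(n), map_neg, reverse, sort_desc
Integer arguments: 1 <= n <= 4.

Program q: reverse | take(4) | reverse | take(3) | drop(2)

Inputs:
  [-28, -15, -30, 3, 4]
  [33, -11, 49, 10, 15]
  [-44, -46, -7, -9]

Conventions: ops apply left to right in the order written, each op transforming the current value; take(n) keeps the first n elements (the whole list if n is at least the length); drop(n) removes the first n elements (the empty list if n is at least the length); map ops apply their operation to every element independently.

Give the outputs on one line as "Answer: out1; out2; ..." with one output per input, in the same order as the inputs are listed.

[3]; [10]; [-7]

Execution, op by op:
  [-28, -15, -30, 3, 4] -> [4, 3, -30, -15, -28] -> [4, 3, -30, -15] -> [-15, -30, 3, 4] -> [-15, -30, 3] -> [3]
  [33, -11, 49, 10, 15] -> [15, 10, 49, -11, 33] -> [15, 10, 49, -11] -> [-11, 49, 10, 15] -> [-11, 49, 10] -> [10]
  [-44, -46, -7, -9] -> [-9, -7, -46, -44] -> [-9, -7, -46, -44] -> [-44, -46, -7, -9] -> [-44, -46, -7] -> [-7]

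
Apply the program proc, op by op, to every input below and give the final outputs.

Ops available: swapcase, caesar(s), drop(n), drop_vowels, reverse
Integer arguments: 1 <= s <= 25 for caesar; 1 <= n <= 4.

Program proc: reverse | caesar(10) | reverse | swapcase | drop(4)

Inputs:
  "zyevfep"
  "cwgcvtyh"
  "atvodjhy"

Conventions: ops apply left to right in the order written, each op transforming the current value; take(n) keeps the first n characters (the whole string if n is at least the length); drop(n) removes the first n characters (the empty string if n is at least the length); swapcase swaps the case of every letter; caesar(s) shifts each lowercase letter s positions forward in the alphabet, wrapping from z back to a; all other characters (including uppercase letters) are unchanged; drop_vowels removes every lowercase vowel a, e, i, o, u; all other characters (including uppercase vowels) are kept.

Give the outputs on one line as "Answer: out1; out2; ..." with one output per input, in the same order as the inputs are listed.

"POZ"; "FDIR"; "NTRI"

Execution, op by op:
  "zyevfep" -> "pefveyz" -> "zopfoij" -> "jiofpoz" -> "JIOFPOZ" -> "POZ"
  "cwgcvtyh" -> "hytvcgwc" -> "ridfmqgm" -> "mgqmfdir" -> "MGQMFDIR" -> "FDIR"
  "atvodjhy" -> "yhjdovta" -> "irtnyfdk" -> "kdfyntri" -> "KDFYNTRI" -> "NTRI"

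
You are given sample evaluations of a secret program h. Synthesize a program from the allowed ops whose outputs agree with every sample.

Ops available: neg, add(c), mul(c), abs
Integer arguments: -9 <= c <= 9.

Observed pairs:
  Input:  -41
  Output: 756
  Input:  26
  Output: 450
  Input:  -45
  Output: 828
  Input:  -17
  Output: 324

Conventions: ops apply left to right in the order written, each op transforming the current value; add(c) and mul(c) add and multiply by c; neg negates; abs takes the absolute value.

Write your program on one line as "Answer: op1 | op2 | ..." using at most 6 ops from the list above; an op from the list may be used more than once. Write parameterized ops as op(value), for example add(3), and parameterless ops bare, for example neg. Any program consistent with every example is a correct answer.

mul(3) | add(-3) | neg | mul(-6) | abs

Check, running the answer program on each example:
  -41 -> -123 -> -126 -> 126 -> -756 -> 756
  26 -> 78 -> 75 -> -75 -> 450 -> 450
  -45 -> -135 -> -138 -> 138 -> -828 -> 828
  -17 -> -51 -> -54 -> 54 -> -324 -> 324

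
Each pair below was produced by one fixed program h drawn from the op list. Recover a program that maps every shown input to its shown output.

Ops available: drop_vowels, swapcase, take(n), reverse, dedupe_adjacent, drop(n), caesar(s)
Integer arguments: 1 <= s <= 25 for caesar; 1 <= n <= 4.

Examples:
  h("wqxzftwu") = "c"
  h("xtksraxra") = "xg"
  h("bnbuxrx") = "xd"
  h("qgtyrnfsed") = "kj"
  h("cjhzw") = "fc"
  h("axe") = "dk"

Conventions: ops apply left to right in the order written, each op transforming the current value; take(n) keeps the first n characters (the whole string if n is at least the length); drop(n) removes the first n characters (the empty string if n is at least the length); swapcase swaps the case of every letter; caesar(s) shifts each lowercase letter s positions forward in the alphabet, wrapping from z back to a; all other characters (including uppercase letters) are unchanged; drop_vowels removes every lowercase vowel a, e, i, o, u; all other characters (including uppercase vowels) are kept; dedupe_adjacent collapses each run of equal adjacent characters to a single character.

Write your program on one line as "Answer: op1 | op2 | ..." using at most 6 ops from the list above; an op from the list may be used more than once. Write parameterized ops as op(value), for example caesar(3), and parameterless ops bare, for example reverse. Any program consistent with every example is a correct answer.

reverse | take(3) | caesar(6) | take(2) | reverse | drop_vowels

Check, running the answer program on each example:
  "wqxzftwu" -> "uwtfzxqw" -> "uwt" -> "acz" -> "ac" -> "ca" -> "c"
  "xtksraxra" -> "arxarsktx" -> "arx" -> "gxd" -> "gx" -> "xg" -> "xg"
  "bnbuxrx" -> "xrxubnb" -> "xrx" -> "dxd" -> "dx" -> "xd" -> "xd"
  "qgtyrnfsed" -> "desfnrytgq" -> "des" -> "jky" -> "jk" -> "kj" -> "kj"
  "cjhzw" -> "wzhjc" -> "wzh" -> "cfn" -> "cf" -> "fc" -> "fc"
  "axe" -> "exa" -> "exa" -> "kdg" -> "kd" -> "dk" -> "dk"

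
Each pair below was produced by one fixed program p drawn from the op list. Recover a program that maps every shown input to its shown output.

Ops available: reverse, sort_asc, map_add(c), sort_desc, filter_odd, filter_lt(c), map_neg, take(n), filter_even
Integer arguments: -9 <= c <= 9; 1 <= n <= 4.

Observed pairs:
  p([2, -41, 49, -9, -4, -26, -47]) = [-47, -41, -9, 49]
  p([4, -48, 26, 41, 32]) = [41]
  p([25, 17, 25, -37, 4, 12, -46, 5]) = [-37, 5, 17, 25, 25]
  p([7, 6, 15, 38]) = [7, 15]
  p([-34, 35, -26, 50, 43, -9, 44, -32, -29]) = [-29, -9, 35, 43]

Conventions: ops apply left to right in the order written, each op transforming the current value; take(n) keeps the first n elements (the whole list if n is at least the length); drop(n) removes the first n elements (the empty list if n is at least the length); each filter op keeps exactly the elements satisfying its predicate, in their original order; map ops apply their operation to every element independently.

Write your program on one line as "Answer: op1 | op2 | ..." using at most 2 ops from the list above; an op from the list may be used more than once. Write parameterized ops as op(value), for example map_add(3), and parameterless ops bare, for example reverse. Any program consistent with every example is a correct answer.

filter_odd | sort_asc

Check, running the answer program on each example:
  [2, -41, 49, -9, -4, -26, -47] -> [-41, 49, -9, -47] -> [-47, -41, -9, 49]
  [4, -48, 26, 41, 32] -> [41] -> [41]
  [25, 17, 25, -37, 4, 12, -46, 5] -> [25, 17, 25, -37, 5] -> [-37, 5, 17, 25, 25]
  [7, 6, 15, 38] -> [7, 15] -> [7, 15]
  [-34, 35, -26, 50, 43, -9, 44, -32, -29] -> [35, 43, -9, -29] -> [-29, -9, 35, 43]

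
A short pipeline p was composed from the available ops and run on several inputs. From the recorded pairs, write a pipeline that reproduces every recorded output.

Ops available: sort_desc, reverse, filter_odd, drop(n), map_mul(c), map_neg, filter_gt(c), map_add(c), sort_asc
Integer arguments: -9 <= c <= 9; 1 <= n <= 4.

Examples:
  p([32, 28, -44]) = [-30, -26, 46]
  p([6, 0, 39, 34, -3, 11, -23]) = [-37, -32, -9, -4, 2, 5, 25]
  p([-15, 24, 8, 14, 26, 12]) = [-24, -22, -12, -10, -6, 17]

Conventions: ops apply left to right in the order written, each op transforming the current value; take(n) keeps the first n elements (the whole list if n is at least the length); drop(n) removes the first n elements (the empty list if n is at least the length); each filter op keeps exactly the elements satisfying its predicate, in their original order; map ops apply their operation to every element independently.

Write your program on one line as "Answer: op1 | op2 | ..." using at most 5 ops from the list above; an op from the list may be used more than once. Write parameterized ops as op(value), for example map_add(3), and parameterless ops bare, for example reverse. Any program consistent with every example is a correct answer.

sort_desc | map_add(7) | map_add(-9) | map_neg

Check, running the answer program on each example:
  [32, 28, -44] -> [32, 28, -44] -> [39, 35, -37] -> [30, 26, -46] -> [-30, -26, 46]
  [6, 0, 39, 34, -3, 11, -23] -> [39, 34, 11, 6, 0, -3, -23] -> [46, 41, 18, 13, 7, 4, -16] -> [37, 32, 9, 4, -2, -5, -25] -> [-37, -32, -9, -4, 2, 5, 25]
  [-15, 24, 8, 14, 26, 12] -> [26, 24, 14, 12, 8, -15] -> [33, 31, 21, 19, 15, -8] -> [24, 22, 12, 10, 6, -17] -> [-24, -22, -12, -10, -6, 17]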